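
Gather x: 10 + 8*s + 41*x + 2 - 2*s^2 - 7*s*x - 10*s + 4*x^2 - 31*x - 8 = -2*s^2 - 2*s + 4*x^2 + x*(10 - 7*s) + 4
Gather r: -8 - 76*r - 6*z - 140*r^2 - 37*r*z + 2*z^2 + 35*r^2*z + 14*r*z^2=r^2*(35*z - 140) + r*(14*z^2 - 37*z - 76) + 2*z^2 - 6*z - 8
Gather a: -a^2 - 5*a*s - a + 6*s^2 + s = -a^2 + a*(-5*s - 1) + 6*s^2 + s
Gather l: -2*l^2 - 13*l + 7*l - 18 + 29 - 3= -2*l^2 - 6*l + 8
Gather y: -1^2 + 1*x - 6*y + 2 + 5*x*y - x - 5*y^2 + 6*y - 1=5*x*y - 5*y^2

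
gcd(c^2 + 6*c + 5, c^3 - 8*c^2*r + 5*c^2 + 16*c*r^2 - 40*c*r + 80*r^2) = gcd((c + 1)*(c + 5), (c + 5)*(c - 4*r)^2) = c + 5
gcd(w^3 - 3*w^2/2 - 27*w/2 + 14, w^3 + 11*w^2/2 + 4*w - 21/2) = w^2 + 5*w/2 - 7/2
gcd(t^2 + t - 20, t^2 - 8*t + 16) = t - 4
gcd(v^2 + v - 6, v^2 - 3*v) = 1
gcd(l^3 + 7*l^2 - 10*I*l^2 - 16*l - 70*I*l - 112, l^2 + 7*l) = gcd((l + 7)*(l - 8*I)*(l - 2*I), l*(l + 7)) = l + 7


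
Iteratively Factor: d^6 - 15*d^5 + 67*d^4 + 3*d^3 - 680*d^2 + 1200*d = (d)*(d^5 - 15*d^4 + 67*d^3 + 3*d^2 - 680*d + 1200) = d*(d - 4)*(d^4 - 11*d^3 + 23*d^2 + 95*d - 300) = d*(d - 5)*(d - 4)*(d^3 - 6*d^2 - 7*d + 60) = d*(d - 5)*(d - 4)*(d + 3)*(d^2 - 9*d + 20) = d*(d - 5)^2*(d - 4)*(d + 3)*(d - 4)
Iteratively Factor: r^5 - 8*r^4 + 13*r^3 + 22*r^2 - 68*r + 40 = (r - 5)*(r^4 - 3*r^3 - 2*r^2 + 12*r - 8) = (r - 5)*(r - 1)*(r^3 - 2*r^2 - 4*r + 8) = (r - 5)*(r - 2)*(r - 1)*(r^2 - 4) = (r - 5)*(r - 2)^2*(r - 1)*(r + 2)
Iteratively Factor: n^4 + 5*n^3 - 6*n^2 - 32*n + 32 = (n - 2)*(n^3 + 7*n^2 + 8*n - 16) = (n - 2)*(n + 4)*(n^2 + 3*n - 4) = (n - 2)*(n - 1)*(n + 4)*(n + 4)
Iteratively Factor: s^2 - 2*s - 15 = (s + 3)*(s - 5)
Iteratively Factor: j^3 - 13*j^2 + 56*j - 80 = (j - 4)*(j^2 - 9*j + 20) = (j - 5)*(j - 4)*(j - 4)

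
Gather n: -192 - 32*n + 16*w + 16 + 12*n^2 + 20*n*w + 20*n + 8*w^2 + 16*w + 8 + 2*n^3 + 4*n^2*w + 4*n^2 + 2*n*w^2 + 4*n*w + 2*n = 2*n^3 + n^2*(4*w + 16) + n*(2*w^2 + 24*w - 10) + 8*w^2 + 32*w - 168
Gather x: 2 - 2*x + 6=8 - 2*x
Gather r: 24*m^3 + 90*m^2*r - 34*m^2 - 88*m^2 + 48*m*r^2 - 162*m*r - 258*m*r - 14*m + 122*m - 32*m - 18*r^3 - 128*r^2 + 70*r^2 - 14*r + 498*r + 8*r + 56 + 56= 24*m^3 - 122*m^2 + 76*m - 18*r^3 + r^2*(48*m - 58) + r*(90*m^2 - 420*m + 492) + 112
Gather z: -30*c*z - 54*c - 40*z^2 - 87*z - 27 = -54*c - 40*z^2 + z*(-30*c - 87) - 27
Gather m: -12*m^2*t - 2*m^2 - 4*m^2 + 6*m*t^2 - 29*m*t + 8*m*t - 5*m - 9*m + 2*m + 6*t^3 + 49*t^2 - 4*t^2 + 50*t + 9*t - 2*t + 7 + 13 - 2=m^2*(-12*t - 6) + m*(6*t^2 - 21*t - 12) + 6*t^3 + 45*t^2 + 57*t + 18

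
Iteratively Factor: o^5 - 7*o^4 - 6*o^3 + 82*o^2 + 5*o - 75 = (o - 5)*(o^4 - 2*o^3 - 16*o^2 + 2*o + 15) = (o - 5)^2*(o^3 + 3*o^2 - o - 3) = (o - 5)^2*(o + 3)*(o^2 - 1) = (o - 5)^2*(o - 1)*(o + 3)*(o + 1)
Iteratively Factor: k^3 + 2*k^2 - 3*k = (k - 1)*(k^2 + 3*k) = k*(k - 1)*(k + 3)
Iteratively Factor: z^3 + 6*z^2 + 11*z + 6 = (z + 3)*(z^2 + 3*z + 2) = (z + 1)*(z + 3)*(z + 2)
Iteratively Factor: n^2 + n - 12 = (n - 3)*(n + 4)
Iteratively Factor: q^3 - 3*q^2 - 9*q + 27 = (q + 3)*(q^2 - 6*q + 9) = (q - 3)*(q + 3)*(q - 3)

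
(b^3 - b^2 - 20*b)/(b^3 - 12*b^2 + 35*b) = (b + 4)/(b - 7)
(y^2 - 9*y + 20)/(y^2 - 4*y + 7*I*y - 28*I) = (y - 5)/(y + 7*I)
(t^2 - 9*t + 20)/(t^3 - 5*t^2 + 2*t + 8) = (t - 5)/(t^2 - t - 2)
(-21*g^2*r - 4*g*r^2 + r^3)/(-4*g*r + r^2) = (21*g^2 + 4*g*r - r^2)/(4*g - r)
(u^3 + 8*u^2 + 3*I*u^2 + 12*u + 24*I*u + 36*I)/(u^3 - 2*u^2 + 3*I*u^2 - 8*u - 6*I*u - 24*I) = (u + 6)/(u - 4)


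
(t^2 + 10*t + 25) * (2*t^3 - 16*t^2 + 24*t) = 2*t^5 + 4*t^4 - 86*t^3 - 160*t^2 + 600*t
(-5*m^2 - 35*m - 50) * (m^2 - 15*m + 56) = -5*m^4 + 40*m^3 + 195*m^2 - 1210*m - 2800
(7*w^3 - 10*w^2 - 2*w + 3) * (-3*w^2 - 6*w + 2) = -21*w^5 - 12*w^4 + 80*w^3 - 17*w^2 - 22*w + 6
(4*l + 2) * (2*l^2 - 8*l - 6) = 8*l^3 - 28*l^2 - 40*l - 12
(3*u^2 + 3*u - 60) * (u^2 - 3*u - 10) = 3*u^4 - 6*u^3 - 99*u^2 + 150*u + 600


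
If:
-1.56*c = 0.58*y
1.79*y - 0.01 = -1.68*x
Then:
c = -0.371794871794872*y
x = 0.00595238095238095 - 1.06547619047619*y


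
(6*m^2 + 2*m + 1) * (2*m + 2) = 12*m^3 + 16*m^2 + 6*m + 2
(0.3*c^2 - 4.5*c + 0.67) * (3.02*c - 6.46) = 0.906*c^3 - 15.528*c^2 + 31.0934*c - 4.3282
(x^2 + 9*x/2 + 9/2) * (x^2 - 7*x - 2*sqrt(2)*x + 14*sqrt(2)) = x^4 - 2*sqrt(2)*x^3 - 5*x^3/2 - 27*x^2 + 5*sqrt(2)*x^2 - 63*x/2 + 54*sqrt(2)*x + 63*sqrt(2)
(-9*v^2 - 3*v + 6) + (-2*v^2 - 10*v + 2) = -11*v^2 - 13*v + 8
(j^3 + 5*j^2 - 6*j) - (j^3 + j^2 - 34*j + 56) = 4*j^2 + 28*j - 56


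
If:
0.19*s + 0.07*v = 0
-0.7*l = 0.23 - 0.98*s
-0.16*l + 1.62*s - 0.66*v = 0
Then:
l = -0.35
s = -0.02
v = 0.04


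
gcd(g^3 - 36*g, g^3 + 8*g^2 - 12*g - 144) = g + 6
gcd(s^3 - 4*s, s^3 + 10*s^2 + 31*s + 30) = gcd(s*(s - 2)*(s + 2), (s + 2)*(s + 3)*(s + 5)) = s + 2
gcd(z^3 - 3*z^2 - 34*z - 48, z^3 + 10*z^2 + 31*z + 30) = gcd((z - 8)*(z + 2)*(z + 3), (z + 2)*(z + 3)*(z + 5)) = z^2 + 5*z + 6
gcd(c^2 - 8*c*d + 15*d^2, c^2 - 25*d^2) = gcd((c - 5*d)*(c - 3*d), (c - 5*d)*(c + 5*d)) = c - 5*d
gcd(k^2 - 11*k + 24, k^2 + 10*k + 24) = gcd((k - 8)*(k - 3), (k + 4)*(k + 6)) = 1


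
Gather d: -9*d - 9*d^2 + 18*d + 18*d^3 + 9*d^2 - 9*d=18*d^3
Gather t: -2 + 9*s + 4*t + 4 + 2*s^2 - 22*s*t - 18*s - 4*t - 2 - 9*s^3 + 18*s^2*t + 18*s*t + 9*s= -9*s^3 + 2*s^2 + t*(18*s^2 - 4*s)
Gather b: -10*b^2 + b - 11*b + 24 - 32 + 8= -10*b^2 - 10*b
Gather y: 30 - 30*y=30 - 30*y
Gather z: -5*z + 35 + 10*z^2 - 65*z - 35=10*z^2 - 70*z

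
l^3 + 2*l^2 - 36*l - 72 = (l - 6)*(l + 2)*(l + 6)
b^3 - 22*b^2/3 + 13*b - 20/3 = (b - 5)*(b - 4/3)*(b - 1)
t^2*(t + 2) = t^3 + 2*t^2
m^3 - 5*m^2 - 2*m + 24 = (m - 4)*(m - 3)*(m + 2)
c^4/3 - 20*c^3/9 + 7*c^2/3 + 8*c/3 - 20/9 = (c/3 + 1/3)*(c - 5)*(c - 2)*(c - 2/3)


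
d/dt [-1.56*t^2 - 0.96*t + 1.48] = -3.12*t - 0.96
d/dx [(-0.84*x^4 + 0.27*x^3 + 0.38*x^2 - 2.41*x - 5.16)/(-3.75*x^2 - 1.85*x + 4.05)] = (6.3*x^5 + 3.6495*x^4 - 14.607*x^3 - 6.46*x^2 - 35.622*x - 19.3065)/(14.0625*x^4 + 13.875*x^3 - 26.9525*x^2 - 14.985*x + 16.4025)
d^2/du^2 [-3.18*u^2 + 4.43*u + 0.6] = -6.36000000000000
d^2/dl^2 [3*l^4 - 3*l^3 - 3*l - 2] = 18*l*(2*l - 1)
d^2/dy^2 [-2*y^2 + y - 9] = -4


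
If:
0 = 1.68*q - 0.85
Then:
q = 0.51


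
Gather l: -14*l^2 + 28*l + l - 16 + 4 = -14*l^2 + 29*l - 12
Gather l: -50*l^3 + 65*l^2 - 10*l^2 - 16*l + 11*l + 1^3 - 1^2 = -50*l^3 + 55*l^2 - 5*l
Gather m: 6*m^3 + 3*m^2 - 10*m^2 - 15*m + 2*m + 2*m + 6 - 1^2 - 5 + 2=6*m^3 - 7*m^2 - 11*m + 2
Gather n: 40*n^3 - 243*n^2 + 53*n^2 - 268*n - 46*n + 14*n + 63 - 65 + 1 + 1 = 40*n^3 - 190*n^2 - 300*n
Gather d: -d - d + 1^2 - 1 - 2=-2*d - 2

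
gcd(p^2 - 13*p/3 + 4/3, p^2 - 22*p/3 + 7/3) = p - 1/3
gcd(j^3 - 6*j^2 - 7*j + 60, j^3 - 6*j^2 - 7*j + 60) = j^3 - 6*j^2 - 7*j + 60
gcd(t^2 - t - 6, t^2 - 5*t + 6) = t - 3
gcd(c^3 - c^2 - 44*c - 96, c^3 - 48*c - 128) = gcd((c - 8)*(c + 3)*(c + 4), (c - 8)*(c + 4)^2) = c^2 - 4*c - 32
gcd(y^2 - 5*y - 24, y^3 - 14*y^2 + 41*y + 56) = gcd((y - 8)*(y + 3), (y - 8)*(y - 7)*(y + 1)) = y - 8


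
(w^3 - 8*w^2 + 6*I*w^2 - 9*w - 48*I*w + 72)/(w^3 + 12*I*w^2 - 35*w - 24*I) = (w^2 + w*(-8 + 3*I) - 24*I)/(w^2 + 9*I*w - 8)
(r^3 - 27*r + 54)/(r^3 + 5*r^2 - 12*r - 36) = (r - 3)/(r + 2)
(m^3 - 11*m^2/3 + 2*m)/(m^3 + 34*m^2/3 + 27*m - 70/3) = m*(m - 3)/(m^2 + 12*m + 35)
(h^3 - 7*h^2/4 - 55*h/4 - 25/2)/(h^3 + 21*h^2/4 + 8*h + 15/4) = (h^2 - 3*h - 10)/(h^2 + 4*h + 3)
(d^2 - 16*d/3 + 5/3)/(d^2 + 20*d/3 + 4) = (3*d^2 - 16*d + 5)/(3*d^2 + 20*d + 12)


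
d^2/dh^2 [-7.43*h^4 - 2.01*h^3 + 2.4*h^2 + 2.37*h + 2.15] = -89.16*h^2 - 12.06*h + 4.8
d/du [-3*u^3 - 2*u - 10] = -9*u^2 - 2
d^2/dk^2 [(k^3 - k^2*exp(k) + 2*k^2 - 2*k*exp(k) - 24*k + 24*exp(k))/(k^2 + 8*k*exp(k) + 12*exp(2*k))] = (2*(2*(4*k*exp(k) + k + 12*exp(2*k) + 4*exp(k))*(k^2*exp(k) - 3*k^2 + 4*k*exp(k) - 4*k - 22*exp(k) + 24) - (4*k*exp(k) + 24*exp(2*k) + 8*exp(k) + 1)*(k^3 - k^2*exp(k) + 2*k^2 - 2*k*exp(k) - 24*k + 24*exp(k)))*(k^2 + 8*k*exp(k) + 12*exp(2*k)) + (k^2 + 8*k*exp(k) + 12*exp(2*k))^2*(-k^2*exp(k) - 6*k*exp(k) + 6*k + 18*exp(k) + 4) + 8*(4*k*exp(k) + k + 12*exp(2*k) + 4*exp(k))^2*(k^3 - k^2*exp(k) + 2*k^2 - 2*k*exp(k) - 24*k + 24*exp(k)))/(k^2 + 8*k*exp(k) + 12*exp(2*k))^3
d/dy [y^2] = 2*y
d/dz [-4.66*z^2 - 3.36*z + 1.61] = -9.32*z - 3.36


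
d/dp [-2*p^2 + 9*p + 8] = 9 - 4*p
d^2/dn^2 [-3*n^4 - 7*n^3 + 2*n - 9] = 6*n*(-6*n - 7)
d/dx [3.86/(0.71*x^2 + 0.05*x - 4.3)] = (-5.4812*x - 0.193)/(0.71*x^2 + 0.05*x - 4.3)^2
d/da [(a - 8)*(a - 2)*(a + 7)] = 3*a^2 - 6*a - 54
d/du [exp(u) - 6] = exp(u)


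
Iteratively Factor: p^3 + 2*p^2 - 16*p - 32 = (p - 4)*(p^2 + 6*p + 8) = (p - 4)*(p + 2)*(p + 4)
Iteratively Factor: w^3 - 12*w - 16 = (w + 2)*(w^2 - 2*w - 8) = (w + 2)^2*(w - 4)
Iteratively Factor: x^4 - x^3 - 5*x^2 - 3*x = (x + 1)*(x^3 - 2*x^2 - 3*x) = (x - 3)*(x + 1)*(x^2 + x) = (x - 3)*(x + 1)^2*(x)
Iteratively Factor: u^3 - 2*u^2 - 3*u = (u)*(u^2 - 2*u - 3) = u*(u - 3)*(u + 1)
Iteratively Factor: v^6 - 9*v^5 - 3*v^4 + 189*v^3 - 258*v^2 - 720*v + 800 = (v + 2)*(v^5 - 11*v^4 + 19*v^3 + 151*v^2 - 560*v + 400) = (v - 1)*(v + 2)*(v^4 - 10*v^3 + 9*v^2 + 160*v - 400) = (v - 5)*(v - 1)*(v + 2)*(v^3 - 5*v^2 - 16*v + 80) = (v - 5)^2*(v - 1)*(v + 2)*(v^2 - 16) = (v - 5)^2*(v - 1)*(v + 2)*(v + 4)*(v - 4)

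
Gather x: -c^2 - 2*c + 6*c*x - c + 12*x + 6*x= -c^2 - 3*c + x*(6*c + 18)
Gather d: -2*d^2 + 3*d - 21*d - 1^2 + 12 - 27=-2*d^2 - 18*d - 16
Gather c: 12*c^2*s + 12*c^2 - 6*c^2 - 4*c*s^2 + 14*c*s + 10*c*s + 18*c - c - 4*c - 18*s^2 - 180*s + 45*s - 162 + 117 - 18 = c^2*(12*s + 6) + c*(-4*s^2 + 24*s + 13) - 18*s^2 - 135*s - 63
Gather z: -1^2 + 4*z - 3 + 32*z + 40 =36*z + 36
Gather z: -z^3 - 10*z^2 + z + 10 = -z^3 - 10*z^2 + z + 10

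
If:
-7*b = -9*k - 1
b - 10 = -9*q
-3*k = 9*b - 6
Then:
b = 19/34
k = 11/34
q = 107/102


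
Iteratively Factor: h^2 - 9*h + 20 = (h - 4)*(h - 5)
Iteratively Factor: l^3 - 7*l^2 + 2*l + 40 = (l + 2)*(l^2 - 9*l + 20) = (l - 5)*(l + 2)*(l - 4)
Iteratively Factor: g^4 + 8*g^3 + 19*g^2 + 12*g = (g + 3)*(g^3 + 5*g^2 + 4*g) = g*(g + 3)*(g^2 + 5*g + 4) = g*(g + 1)*(g + 3)*(g + 4)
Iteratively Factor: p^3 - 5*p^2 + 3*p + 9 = (p - 3)*(p^2 - 2*p - 3) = (p - 3)*(p + 1)*(p - 3)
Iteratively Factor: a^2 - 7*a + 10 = (a - 2)*(a - 5)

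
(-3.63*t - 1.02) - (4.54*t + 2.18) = -8.17*t - 3.2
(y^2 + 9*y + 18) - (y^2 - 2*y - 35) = 11*y + 53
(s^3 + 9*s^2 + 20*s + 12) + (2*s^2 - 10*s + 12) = s^3 + 11*s^2 + 10*s + 24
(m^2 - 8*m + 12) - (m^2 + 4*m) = 12 - 12*m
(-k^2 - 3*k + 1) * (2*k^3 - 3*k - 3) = -2*k^5 - 6*k^4 + 5*k^3 + 12*k^2 + 6*k - 3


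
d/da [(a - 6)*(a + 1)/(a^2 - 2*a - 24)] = 3/(a^2 + 8*a + 16)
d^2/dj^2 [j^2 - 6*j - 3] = 2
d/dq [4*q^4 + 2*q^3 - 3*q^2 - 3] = 2*q*(8*q^2 + 3*q - 3)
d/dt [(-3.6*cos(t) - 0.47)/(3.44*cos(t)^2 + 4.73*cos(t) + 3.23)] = (-12.384*cos(t)^2 - 3.2336*cos(t) + 9.4049)*sin(t)/(11.8336*cos(t)^4 + 32.5424*cos(t)^3 + 44.5953*cos(t)^2 + 30.5558*cos(t) + 10.4329)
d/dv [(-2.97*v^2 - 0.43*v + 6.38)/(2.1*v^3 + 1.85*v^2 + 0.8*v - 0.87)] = (6.237*v^4 + 1.806*v^3 - 41.7745*v^2 - 18.4382*v - 4.7299)/(4.41*v^6 + 7.77*v^5 + 6.7825*v^4 - 0.694*v^3 - 2.579*v^2 - 1.392*v + 0.7569)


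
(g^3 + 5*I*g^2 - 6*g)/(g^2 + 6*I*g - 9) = g*(g + 2*I)/(g + 3*I)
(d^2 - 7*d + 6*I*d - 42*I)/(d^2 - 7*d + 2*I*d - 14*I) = (d + 6*I)/(d + 2*I)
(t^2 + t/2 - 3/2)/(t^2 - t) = (t + 3/2)/t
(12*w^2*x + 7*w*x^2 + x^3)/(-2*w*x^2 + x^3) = (12*w^2 + 7*w*x + x^2)/(x*(-2*w + x))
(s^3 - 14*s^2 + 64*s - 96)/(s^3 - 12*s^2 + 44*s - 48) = (s - 4)/(s - 2)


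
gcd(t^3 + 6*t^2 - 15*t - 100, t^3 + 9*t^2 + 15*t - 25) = t^2 + 10*t + 25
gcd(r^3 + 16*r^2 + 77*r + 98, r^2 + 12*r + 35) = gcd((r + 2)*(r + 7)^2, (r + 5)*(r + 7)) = r + 7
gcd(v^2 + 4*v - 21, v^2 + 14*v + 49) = v + 7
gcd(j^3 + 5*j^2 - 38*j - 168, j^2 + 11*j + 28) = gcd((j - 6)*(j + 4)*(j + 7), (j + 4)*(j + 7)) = j^2 + 11*j + 28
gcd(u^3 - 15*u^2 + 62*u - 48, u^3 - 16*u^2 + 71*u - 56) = u^2 - 9*u + 8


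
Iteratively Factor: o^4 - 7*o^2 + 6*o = (o - 1)*(o^3 + o^2 - 6*o) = (o - 1)*(o + 3)*(o^2 - 2*o) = (o - 2)*(o - 1)*(o + 3)*(o)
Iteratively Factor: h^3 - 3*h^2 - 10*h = (h + 2)*(h^2 - 5*h) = h*(h + 2)*(h - 5)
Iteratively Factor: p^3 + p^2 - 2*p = (p)*(p^2 + p - 2) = p*(p - 1)*(p + 2)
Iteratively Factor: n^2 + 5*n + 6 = (n + 2)*(n + 3)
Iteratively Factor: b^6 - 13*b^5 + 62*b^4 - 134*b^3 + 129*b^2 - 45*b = (b - 5)*(b^5 - 8*b^4 + 22*b^3 - 24*b^2 + 9*b) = (b - 5)*(b - 3)*(b^4 - 5*b^3 + 7*b^2 - 3*b) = (b - 5)*(b - 3)*(b - 1)*(b^3 - 4*b^2 + 3*b) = (b - 5)*(b - 3)^2*(b - 1)*(b^2 - b) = b*(b - 5)*(b - 3)^2*(b - 1)*(b - 1)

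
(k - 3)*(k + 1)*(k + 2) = k^3 - 7*k - 6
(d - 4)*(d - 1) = d^2 - 5*d + 4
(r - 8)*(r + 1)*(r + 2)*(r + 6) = r^4 + r^3 - 52*r^2 - 148*r - 96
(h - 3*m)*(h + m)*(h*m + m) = h^3*m - 2*h^2*m^2 + h^2*m - 3*h*m^3 - 2*h*m^2 - 3*m^3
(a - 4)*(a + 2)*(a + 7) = a^3 + 5*a^2 - 22*a - 56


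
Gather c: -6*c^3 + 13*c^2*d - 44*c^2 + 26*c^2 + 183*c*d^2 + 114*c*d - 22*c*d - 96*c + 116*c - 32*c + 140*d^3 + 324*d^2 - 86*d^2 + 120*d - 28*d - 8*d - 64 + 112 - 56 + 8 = -6*c^3 + c^2*(13*d - 18) + c*(183*d^2 + 92*d - 12) + 140*d^3 + 238*d^2 + 84*d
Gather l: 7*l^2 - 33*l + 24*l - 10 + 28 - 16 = 7*l^2 - 9*l + 2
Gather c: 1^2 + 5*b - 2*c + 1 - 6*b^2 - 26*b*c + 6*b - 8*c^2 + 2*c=-6*b^2 - 26*b*c + 11*b - 8*c^2 + 2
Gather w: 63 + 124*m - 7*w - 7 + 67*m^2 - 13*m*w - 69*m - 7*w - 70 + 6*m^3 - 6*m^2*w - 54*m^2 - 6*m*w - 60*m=6*m^3 + 13*m^2 - 5*m + w*(-6*m^2 - 19*m - 14) - 14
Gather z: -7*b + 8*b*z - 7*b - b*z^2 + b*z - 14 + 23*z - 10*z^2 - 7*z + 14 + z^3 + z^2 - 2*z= -14*b + z^3 + z^2*(-b - 9) + z*(9*b + 14)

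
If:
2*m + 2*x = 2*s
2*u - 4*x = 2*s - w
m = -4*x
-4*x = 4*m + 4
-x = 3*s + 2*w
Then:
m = -4/3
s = -1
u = -1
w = 4/3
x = 1/3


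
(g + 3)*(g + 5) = g^2 + 8*g + 15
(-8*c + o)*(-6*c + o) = 48*c^2 - 14*c*o + o^2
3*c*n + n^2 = n*(3*c + n)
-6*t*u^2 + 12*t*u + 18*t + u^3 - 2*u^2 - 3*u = (-6*t + u)*(u - 3)*(u + 1)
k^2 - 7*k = k*(k - 7)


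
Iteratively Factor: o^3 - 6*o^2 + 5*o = (o - 5)*(o^2 - o) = o*(o - 5)*(o - 1)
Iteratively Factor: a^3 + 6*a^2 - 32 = (a + 4)*(a^2 + 2*a - 8) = (a - 2)*(a + 4)*(a + 4)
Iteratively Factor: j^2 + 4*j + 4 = (j + 2)*(j + 2)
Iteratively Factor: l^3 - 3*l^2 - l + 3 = (l - 1)*(l^2 - 2*l - 3) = (l - 3)*(l - 1)*(l + 1)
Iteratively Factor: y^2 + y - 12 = (y + 4)*(y - 3)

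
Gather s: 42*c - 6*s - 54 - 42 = 42*c - 6*s - 96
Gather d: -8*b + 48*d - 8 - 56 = -8*b + 48*d - 64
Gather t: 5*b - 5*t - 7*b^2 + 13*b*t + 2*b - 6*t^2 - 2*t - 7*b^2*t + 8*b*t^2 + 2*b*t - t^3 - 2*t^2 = -7*b^2 + 7*b - t^3 + t^2*(8*b - 8) + t*(-7*b^2 + 15*b - 7)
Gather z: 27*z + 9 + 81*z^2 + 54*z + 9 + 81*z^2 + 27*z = 162*z^2 + 108*z + 18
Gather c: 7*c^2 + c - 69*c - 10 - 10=7*c^2 - 68*c - 20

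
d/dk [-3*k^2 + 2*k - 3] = 2 - 6*k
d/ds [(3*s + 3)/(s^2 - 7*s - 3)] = 3*(-s^2 - 2*s + 4)/(s^4 - 14*s^3 + 43*s^2 + 42*s + 9)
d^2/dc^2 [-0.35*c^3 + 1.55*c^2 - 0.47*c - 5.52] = 3.1 - 2.1*c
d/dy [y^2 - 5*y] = 2*y - 5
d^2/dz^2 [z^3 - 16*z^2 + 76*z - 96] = 6*z - 32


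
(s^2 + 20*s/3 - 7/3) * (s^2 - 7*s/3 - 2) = s^4 + 13*s^3/3 - 179*s^2/9 - 71*s/9 + 14/3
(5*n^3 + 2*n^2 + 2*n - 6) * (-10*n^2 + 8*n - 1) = -50*n^5 + 20*n^4 - 9*n^3 + 74*n^2 - 50*n + 6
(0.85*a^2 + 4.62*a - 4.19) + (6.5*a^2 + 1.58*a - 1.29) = 7.35*a^2 + 6.2*a - 5.48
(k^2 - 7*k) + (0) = k^2 - 7*k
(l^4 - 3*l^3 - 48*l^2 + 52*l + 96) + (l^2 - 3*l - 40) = l^4 - 3*l^3 - 47*l^2 + 49*l + 56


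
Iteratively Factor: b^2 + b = (b)*(b + 1)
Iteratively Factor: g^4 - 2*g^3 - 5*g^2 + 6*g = (g - 3)*(g^3 + g^2 - 2*g) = (g - 3)*(g + 2)*(g^2 - g) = g*(g - 3)*(g + 2)*(g - 1)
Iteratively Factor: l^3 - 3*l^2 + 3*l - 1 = (l - 1)*(l^2 - 2*l + 1) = (l - 1)^2*(l - 1)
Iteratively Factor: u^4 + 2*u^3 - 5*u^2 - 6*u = (u - 2)*(u^3 + 4*u^2 + 3*u) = (u - 2)*(u + 3)*(u^2 + u) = (u - 2)*(u + 1)*(u + 3)*(u)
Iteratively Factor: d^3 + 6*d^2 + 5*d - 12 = (d - 1)*(d^2 + 7*d + 12) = (d - 1)*(d + 4)*(d + 3)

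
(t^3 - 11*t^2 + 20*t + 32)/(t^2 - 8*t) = t - 3 - 4/t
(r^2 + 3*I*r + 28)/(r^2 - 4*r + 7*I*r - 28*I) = (r - 4*I)/(r - 4)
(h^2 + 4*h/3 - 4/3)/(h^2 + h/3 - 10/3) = (3*h - 2)/(3*h - 5)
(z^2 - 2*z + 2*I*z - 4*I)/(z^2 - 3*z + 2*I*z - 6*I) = (z - 2)/(z - 3)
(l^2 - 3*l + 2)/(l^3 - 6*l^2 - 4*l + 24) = (l - 1)/(l^2 - 4*l - 12)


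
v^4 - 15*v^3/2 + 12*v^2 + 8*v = v*(v - 4)^2*(v + 1/2)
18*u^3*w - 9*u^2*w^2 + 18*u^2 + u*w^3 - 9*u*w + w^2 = (-6*u + w)*(-3*u + w)*(u*w + 1)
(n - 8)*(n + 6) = n^2 - 2*n - 48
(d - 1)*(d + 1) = d^2 - 1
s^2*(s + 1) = s^3 + s^2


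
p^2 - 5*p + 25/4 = (p - 5/2)^2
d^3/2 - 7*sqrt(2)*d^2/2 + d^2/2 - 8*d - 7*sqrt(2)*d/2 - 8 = (d/2 + 1/2)*(d - 8*sqrt(2))*(d + sqrt(2))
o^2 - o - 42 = (o - 7)*(o + 6)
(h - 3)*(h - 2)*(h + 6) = h^3 + h^2 - 24*h + 36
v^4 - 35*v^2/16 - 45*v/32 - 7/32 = (v - 7/4)*(v + 1/4)*(v + 1/2)*(v + 1)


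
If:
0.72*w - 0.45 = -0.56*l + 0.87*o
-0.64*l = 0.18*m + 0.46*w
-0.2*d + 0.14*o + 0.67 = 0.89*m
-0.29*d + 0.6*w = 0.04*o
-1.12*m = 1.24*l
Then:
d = 0.91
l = -0.43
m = 0.48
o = -0.45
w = 0.41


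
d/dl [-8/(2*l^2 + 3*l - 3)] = 8*(4*l + 3)/(2*l^2 + 3*l - 3)^2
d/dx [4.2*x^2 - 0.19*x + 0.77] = 8.4*x - 0.19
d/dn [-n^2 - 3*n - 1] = -2*n - 3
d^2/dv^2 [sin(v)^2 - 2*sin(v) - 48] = 2*sin(v) + 2*cos(2*v)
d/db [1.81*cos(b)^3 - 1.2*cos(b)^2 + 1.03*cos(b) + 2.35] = (-5.43*cos(b)^2 + 2.4*cos(b) - 1.03)*sin(b)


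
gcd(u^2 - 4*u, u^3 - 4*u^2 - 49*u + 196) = u - 4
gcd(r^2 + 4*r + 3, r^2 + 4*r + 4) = 1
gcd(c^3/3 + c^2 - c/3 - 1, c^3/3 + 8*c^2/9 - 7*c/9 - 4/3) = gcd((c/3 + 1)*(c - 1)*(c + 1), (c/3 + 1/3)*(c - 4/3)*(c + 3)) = c^2 + 4*c + 3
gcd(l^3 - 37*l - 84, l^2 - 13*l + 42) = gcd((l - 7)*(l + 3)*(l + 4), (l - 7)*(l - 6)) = l - 7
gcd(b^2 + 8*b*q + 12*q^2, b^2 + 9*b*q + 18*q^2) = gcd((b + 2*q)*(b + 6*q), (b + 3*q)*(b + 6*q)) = b + 6*q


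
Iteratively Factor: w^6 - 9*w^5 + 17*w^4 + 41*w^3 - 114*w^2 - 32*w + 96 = (w + 2)*(w^5 - 11*w^4 + 39*w^3 - 37*w^2 - 40*w + 48) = (w - 4)*(w + 2)*(w^4 - 7*w^3 + 11*w^2 + 7*w - 12) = (w - 4)*(w - 3)*(w + 2)*(w^3 - 4*w^2 - w + 4) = (w - 4)*(w - 3)*(w - 1)*(w + 2)*(w^2 - 3*w - 4) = (w - 4)^2*(w - 3)*(w - 1)*(w + 2)*(w + 1)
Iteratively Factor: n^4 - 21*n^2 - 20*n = (n + 4)*(n^3 - 4*n^2 - 5*n) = (n - 5)*(n + 4)*(n^2 + n) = n*(n - 5)*(n + 4)*(n + 1)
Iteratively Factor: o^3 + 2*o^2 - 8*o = (o)*(o^2 + 2*o - 8) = o*(o - 2)*(o + 4)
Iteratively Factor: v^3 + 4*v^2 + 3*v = (v)*(v^2 + 4*v + 3) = v*(v + 1)*(v + 3)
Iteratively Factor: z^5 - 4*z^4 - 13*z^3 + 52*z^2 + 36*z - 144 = (z - 2)*(z^4 - 2*z^3 - 17*z^2 + 18*z + 72) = (z - 3)*(z - 2)*(z^3 + z^2 - 14*z - 24) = (z - 3)*(z - 2)*(z + 2)*(z^2 - z - 12) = (z - 4)*(z - 3)*(z - 2)*(z + 2)*(z + 3)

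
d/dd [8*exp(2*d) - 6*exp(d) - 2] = (16*exp(d) - 6)*exp(d)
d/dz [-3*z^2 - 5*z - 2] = -6*z - 5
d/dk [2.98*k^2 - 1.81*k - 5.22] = 5.96*k - 1.81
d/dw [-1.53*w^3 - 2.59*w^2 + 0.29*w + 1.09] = -4.59*w^2 - 5.18*w + 0.29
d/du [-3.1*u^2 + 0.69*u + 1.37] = 0.69 - 6.2*u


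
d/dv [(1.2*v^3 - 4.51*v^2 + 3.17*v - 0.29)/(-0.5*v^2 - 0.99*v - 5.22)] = (-0.6*v^4 - 2.376*v^3 - 12.7421*v^2 + 46.7944*v - 16.8345)/(0.25*v^4 + 0.99*v^3 + 6.2001*v^2 + 10.3356*v + 27.2484)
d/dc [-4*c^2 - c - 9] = -8*c - 1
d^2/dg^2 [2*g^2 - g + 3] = 4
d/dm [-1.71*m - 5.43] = -1.71000000000000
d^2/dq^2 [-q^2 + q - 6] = -2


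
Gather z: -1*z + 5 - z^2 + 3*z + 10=-z^2 + 2*z + 15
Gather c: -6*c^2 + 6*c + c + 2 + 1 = -6*c^2 + 7*c + 3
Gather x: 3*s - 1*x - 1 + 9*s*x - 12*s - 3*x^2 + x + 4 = 9*s*x - 9*s - 3*x^2 + 3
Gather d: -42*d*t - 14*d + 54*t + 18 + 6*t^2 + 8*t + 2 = d*(-42*t - 14) + 6*t^2 + 62*t + 20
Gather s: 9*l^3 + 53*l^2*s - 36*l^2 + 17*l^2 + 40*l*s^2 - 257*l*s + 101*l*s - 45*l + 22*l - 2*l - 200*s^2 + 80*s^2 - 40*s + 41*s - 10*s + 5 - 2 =9*l^3 - 19*l^2 - 25*l + s^2*(40*l - 120) + s*(53*l^2 - 156*l - 9) + 3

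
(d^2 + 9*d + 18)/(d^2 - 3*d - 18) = (d + 6)/(d - 6)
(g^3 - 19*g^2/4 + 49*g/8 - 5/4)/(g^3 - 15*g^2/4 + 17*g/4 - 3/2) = (8*g^2 - 22*g + 5)/(2*(4*g^2 - 7*g + 3))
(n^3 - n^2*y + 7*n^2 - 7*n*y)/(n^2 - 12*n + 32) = n*(n^2 - n*y + 7*n - 7*y)/(n^2 - 12*n + 32)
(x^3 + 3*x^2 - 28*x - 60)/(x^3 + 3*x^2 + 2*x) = (x^2 + x - 30)/(x*(x + 1))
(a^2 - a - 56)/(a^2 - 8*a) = (a + 7)/a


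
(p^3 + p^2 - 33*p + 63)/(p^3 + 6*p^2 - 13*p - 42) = (p - 3)/(p + 2)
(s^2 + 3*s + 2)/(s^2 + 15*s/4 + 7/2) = 4*(s + 1)/(4*s + 7)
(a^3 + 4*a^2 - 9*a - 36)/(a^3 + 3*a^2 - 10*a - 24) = (a + 3)/(a + 2)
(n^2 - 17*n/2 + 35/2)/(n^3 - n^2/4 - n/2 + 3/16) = 8*(2*n^2 - 17*n + 35)/(16*n^3 - 4*n^2 - 8*n + 3)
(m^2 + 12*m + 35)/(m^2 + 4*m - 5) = (m + 7)/(m - 1)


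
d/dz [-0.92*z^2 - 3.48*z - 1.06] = -1.84*z - 3.48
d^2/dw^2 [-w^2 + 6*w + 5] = -2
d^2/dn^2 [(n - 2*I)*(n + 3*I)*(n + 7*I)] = 6*n + 16*I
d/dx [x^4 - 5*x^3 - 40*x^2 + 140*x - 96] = 4*x^3 - 15*x^2 - 80*x + 140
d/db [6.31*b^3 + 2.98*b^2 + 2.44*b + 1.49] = 18.93*b^2 + 5.96*b + 2.44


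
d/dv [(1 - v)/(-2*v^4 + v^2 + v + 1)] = (2*v^4 - v^2 - v + (v - 1)*(-8*v^3 + 2*v + 1) - 1)/(-2*v^4 + v^2 + v + 1)^2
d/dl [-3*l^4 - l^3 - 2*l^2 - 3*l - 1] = -12*l^3 - 3*l^2 - 4*l - 3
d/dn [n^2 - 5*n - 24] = 2*n - 5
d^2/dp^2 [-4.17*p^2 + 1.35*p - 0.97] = -8.34000000000000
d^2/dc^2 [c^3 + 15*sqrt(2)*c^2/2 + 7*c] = 6*c + 15*sqrt(2)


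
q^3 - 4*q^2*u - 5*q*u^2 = q*(q - 5*u)*(q + u)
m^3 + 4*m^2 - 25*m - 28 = (m - 4)*(m + 1)*(m + 7)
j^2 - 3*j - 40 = (j - 8)*(j + 5)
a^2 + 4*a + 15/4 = (a + 3/2)*(a + 5/2)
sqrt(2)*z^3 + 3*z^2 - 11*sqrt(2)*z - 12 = (z - 2*sqrt(2))*(z + 3*sqrt(2))*(sqrt(2)*z + 1)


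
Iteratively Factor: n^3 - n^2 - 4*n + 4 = (n + 2)*(n^2 - 3*n + 2) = (n - 1)*(n + 2)*(n - 2)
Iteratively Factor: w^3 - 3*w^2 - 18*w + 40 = (w - 2)*(w^2 - w - 20) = (w - 2)*(w + 4)*(w - 5)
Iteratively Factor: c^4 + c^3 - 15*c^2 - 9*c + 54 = (c - 3)*(c^3 + 4*c^2 - 3*c - 18) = (c - 3)*(c + 3)*(c^2 + c - 6) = (c - 3)*(c - 2)*(c + 3)*(c + 3)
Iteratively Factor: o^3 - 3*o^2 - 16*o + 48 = (o - 3)*(o^2 - 16) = (o - 4)*(o - 3)*(o + 4)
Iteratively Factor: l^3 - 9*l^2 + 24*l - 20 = (l - 2)*(l^2 - 7*l + 10) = (l - 5)*(l - 2)*(l - 2)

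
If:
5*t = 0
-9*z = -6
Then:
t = 0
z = 2/3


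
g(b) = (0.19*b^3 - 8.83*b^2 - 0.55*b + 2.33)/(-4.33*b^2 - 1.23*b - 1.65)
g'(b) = (8.66*b + 1.23)*(0.19*b^3 - 8.83*b^2 - 0.55*b + 2.33)/(-4.33*b^2 - 1.23*b - 1.65)^2 + (0.57*b^2 - 17.66*b - 0.55)/(-4.33*b^2 - 1.23*b - 1.65) = (-0.8227*b^4 - 0.467399999999998*b^3 + 7.5389*b^2 + 49.3168*b + 3.7734)/(18.7489*b^4 + 10.6518*b^3 + 15.8019*b^2 + 4.059*b + 2.7225)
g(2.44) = 1.60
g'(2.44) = 0.14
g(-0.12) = -1.45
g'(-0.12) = -0.83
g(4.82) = 1.70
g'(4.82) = -0.01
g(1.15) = 1.10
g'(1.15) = 0.88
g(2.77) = 1.64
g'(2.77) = 0.10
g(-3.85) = 2.25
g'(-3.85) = -0.06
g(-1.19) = 1.56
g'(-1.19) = -1.13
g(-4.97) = 2.31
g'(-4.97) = -0.05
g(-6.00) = 2.35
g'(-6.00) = -0.04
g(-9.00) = 2.48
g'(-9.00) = -0.04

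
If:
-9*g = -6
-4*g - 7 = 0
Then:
No Solution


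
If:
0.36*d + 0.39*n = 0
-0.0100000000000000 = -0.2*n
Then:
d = -0.05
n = 0.05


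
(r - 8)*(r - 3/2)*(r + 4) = r^3 - 11*r^2/2 - 26*r + 48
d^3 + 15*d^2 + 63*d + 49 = (d + 1)*(d + 7)^2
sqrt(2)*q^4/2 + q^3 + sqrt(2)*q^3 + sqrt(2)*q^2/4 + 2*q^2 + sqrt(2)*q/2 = q*(q + sqrt(2)/2)^2*(sqrt(2)*q/2 + sqrt(2))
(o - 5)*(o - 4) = o^2 - 9*o + 20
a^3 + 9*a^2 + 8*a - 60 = (a - 2)*(a + 5)*(a + 6)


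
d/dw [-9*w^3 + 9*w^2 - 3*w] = -27*w^2 + 18*w - 3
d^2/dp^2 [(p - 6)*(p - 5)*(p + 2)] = 6*p - 18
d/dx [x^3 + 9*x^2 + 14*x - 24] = 3*x^2 + 18*x + 14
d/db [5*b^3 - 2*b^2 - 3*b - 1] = 15*b^2 - 4*b - 3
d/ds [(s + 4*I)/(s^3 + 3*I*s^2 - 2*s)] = (s*(s^2 + 3*I*s - 2) - (s + 4*I)*(3*s^2 + 6*I*s - 2))/(s^2*(s^2 + 3*I*s - 2)^2)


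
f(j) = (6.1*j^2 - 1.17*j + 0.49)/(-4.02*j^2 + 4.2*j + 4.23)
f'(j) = (8.04*j - 4.2)*(6.1*j^2 - 1.17*j + 0.49)/(-4.02*j^2 + 4.2*j + 4.23)^2 + (12.2*j - 1.17)/(-4.02*j^2 + 4.2*j + 4.23)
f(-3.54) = -1.33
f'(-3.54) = 0.02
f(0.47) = 0.24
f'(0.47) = 0.84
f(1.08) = 1.56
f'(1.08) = 4.66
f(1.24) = 2.58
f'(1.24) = 8.86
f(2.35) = -3.88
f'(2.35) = 3.64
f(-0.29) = 0.50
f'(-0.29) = -2.99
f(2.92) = -2.76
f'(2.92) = 1.05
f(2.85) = -2.84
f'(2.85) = 1.19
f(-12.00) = -1.43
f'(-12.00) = 0.01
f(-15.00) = -1.44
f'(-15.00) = 0.00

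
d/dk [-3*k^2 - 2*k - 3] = -6*k - 2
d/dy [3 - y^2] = -2*y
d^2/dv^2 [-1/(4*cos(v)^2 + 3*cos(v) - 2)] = (64*sin(v)^4 - 73*sin(v)^2 - 39*cos(v) + 9*cos(3*v) - 25)/(-4*sin(v)^2 + 3*cos(v) + 2)^3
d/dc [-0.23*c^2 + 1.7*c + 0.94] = 1.7 - 0.46*c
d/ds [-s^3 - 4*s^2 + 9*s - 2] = -3*s^2 - 8*s + 9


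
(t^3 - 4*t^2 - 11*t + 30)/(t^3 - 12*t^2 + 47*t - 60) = (t^2 + t - 6)/(t^2 - 7*t + 12)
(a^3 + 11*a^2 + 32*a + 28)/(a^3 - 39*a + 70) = (a^2 + 4*a + 4)/(a^2 - 7*a + 10)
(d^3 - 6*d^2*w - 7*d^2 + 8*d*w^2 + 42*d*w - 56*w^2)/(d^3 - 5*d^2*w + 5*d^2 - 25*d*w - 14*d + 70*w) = (d^3 - 6*d^2*w - 7*d^2 + 8*d*w^2 + 42*d*w - 56*w^2)/(d^3 - 5*d^2*w + 5*d^2 - 25*d*w - 14*d + 70*w)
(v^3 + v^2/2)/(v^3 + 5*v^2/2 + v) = v/(v + 2)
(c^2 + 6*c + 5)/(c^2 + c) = (c + 5)/c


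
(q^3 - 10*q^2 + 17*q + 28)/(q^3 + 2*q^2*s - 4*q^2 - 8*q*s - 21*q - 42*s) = (q^2 - 3*q - 4)/(q^2 + 2*q*s + 3*q + 6*s)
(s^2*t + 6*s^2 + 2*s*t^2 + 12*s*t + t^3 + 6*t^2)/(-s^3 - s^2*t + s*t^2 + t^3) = (-t - 6)/(s - t)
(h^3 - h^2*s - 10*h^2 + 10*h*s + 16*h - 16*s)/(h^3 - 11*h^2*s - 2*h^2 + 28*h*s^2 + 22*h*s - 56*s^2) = (h^2 - h*s - 8*h + 8*s)/(h^2 - 11*h*s + 28*s^2)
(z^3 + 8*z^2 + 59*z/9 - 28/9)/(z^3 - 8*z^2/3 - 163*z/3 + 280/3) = (9*z^2 + 9*z - 4)/(3*(3*z^2 - 29*z + 40))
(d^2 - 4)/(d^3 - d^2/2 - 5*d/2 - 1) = 2*(d + 2)/(2*d^2 + 3*d + 1)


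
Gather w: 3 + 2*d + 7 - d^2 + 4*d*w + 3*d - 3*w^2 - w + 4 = -d^2 + 5*d - 3*w^2 + w*(4*d - 1) + 14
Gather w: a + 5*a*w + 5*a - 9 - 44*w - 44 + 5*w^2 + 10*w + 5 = 6*a + 5*w^2 + w*(5*a - 34) - 48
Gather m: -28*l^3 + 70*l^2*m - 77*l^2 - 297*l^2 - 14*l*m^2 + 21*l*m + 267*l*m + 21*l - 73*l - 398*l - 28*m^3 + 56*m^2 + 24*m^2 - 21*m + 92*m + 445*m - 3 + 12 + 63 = -28*l^3 - 374*l^2 - 450*l - 28*m^3 + m^2*(80 - 14*l) + m*(70*l^2 + 288*l + 516) + 72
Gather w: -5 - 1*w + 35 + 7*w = 6*w + 30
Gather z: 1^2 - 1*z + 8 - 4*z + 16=25 - 5*z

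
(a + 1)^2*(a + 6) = a^3 + 8*a^2 + 13*a + 6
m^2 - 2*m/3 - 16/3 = (m - 8/3)*(m + 2)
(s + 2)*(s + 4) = s^2 + 6*s + 8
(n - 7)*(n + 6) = n^2 - n - 42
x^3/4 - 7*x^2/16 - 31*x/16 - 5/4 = (x/4 + 1/4)*(x - 4)*(x + 5/4)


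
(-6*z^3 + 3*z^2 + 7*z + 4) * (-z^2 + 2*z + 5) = 6*z^5 - 15*z^4 - 31*z^3 + 25*z^2 + 43*z + 20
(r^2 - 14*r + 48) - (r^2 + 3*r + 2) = 46 - 17*r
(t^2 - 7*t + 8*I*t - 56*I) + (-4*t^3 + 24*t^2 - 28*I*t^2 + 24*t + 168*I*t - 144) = -4*t^3 + 25*t^2 - 28*I*t^2 + 17*t + 176*I*t - 144 - 56*I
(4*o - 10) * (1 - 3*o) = -12*o^2 + 34*o - 10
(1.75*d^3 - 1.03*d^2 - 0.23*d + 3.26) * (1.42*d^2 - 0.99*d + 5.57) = 2.485*d^5 - 3.1951*d^4 + 10.4406*d^3 - 0.880200000000002*d^2 - 4.5085*d + 18.1582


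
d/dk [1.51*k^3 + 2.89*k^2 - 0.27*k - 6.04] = 4.53*k^2 + 5.78*k - 0.27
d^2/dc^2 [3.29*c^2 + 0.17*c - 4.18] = 6.58000000000000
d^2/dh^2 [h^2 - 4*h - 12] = 2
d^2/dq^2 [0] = 0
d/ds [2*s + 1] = 2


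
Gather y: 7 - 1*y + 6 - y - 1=12 - 2*y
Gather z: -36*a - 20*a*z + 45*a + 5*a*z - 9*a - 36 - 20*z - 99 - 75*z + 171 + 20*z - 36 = z*(-15*a - 75)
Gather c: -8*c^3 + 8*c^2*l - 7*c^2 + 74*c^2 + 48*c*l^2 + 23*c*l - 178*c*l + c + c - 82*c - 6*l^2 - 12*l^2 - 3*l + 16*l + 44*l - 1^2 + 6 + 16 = -8*c^3 + c^2*(8*l + 67) + c*(48*l^2 - 155*l - 80) - 18*l^2 + 57*l + 21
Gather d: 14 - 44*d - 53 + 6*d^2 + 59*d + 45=6*d^2 + 15*d + 6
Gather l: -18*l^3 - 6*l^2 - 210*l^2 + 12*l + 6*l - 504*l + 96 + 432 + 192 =-18*l^3 - 216*l^2 - 486*l + 720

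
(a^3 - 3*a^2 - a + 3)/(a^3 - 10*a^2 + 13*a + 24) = (a - 1)/(a - 8)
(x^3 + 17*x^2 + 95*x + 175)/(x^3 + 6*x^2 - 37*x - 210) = (x + 5)/(x - 6)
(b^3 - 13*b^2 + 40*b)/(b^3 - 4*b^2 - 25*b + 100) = b*(b - 8)/(b^2 + b - 20)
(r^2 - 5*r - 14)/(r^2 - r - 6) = (r - 7)/(r - 3)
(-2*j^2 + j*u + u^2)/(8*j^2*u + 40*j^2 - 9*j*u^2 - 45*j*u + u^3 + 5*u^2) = (2*j + u)/(-8*j*u - 40*j + u^2 + 5*u)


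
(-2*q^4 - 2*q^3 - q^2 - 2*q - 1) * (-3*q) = 6*q^5 + 6*q^4 + 3*q^3 + 6*q^2 + 3*q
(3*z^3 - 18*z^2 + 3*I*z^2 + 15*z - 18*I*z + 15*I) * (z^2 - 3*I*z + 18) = 3*z^5 - 18*z^4 - 6*I*z^4 + 78*z^3 + 36*I*z^3 - 378*z^2 + 24*I*z^2 + 315*z - 324*I*z + 270*I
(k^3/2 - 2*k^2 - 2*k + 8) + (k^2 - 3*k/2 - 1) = k^3/2 - k^2 - 7*k/2 + 7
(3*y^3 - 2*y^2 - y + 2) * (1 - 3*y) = -9*y^4 + 9*y^3 + y^2 - 7*y + 2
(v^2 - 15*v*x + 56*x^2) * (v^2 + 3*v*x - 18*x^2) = v^4 - 12*v^3*x - 7*v^2*x^2 + 438*v*x^3 - 1008*x^4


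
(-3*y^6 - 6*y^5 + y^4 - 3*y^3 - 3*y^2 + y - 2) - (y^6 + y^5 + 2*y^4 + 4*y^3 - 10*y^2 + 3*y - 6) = -4*y^6 - 7*y^5 - y^4 - 7*y^3 + 7*y^2 - 2*y + 4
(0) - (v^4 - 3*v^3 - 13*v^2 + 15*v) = -v^4 + 3*v^3 + 13*v^2 - 15*v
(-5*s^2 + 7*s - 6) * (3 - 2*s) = 10*s^3 - 29*s^2 + 33*s - 18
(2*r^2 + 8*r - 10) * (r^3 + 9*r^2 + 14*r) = 2*r^5 + 26*r^4 + 90*r^3 + 22*r^2 - 140*r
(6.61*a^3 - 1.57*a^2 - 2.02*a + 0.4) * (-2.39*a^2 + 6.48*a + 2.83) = -15.7979*a^5 + 46.5851*a^4 + 13.3605*a^3 - 18.4887*a^2 - 3.1246*a + 1.132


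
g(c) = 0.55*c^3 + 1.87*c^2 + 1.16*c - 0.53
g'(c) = 1.65*c^2 + 3.74*c + 1.16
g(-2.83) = -1.30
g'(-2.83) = 3.79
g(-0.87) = -0.49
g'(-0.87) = -0.84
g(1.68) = 9.30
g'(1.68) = 12.10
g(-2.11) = 0.18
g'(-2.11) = 0.61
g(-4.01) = -10.58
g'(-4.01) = 12.69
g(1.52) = 7.49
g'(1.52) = 10.66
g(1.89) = 12.06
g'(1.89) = 14.12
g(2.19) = 16.76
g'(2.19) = 17.26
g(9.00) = 562.33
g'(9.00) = 168.47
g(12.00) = 1233.07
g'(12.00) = 283.64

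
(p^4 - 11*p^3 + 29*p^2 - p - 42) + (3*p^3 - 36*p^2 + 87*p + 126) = p^4 - 8*p^3 - 7*p^2 + 86*p + 84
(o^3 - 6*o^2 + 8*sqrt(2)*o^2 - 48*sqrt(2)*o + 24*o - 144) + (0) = o^3 - 6*o^2 + 8*sqrt(2)*o^2 - 48*sqrt(2)*o + 24*o - 144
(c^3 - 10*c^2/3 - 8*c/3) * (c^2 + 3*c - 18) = c^5 - c^4/3 - 92*c^3/3 + 52*c^2 + 48*c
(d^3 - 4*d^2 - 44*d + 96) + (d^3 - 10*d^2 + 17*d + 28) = 2*d^3 - 14*d^2 - 27*d + 124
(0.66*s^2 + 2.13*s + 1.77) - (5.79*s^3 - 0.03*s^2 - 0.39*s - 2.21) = -5.79*s^3 + 0.69*s^2 + 2.52*s + 3.98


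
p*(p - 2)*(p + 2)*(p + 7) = p^4 + 7*p^3 - 4*p^2 - 28*p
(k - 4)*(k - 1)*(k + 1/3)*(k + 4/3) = k^4 - 10*k^3/3 - 35*k^2/9 + 40*k/9 + 16/9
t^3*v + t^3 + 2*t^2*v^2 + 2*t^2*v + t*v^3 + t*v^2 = (t + v)^2*(t*v + t)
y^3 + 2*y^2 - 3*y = y*(y - 1)*(y + 3)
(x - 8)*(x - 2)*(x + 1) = x^3 - 9*x^2 + 6*x + 16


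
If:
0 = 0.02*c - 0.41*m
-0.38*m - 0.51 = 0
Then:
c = -27.51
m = -1.34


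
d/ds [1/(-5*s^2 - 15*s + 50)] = (2*s + 3)/(5*(s^2 + 3*s - 10)^2)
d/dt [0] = 0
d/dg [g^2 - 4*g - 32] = 2*g - 4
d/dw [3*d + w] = 1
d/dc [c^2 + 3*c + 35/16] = 2*c + 3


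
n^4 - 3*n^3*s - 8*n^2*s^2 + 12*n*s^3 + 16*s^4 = (n - 4*s)*(n - 2*s)*(n + s)*(n + 2*s)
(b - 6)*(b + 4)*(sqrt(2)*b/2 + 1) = sqrt(2)*b^3/2 - sqrt(2)*b^2 + b^2 - 12*sqrt(2)*b - 2*b - 24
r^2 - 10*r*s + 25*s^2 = (r - 5*s)^2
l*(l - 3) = l^2 - 3*l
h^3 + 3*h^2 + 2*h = h*(h + 1)*(h + 2)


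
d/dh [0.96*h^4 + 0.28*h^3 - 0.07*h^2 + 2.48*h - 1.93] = 3.84*h^3 + 0.84*h^2 - 0.14*h + 2.48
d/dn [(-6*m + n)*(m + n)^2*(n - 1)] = (m + n)*((-6*m + n)*(m + n) + (m + n)*(n - 1) - 2*(6*m - n)*(n - 1))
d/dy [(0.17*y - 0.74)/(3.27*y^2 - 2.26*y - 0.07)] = (-0.5559*y^2 + 4.8396*y - 1.6843)/(10.6929*y^4 - 14.7804*y^3 + 4.6498*y^2 + 0.3164*y + 0.0049)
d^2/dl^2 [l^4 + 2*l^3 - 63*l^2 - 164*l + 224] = 12*l^2 + 12*l - 126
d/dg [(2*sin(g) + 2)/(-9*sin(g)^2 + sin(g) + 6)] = 2*(9*sin(g)^2 + 18*sin(g) + 5)*cos(g)/(-9*sin(g)^2 + sin(g) + 6)^2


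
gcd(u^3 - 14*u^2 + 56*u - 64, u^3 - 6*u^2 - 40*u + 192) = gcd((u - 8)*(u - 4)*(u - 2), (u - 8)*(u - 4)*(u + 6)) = u^2 - 12*u + 32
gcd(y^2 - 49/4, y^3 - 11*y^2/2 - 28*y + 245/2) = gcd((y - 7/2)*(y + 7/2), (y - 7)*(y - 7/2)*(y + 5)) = y - 7/2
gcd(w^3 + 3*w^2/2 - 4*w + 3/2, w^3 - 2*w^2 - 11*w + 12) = w^2 + 2*w - 3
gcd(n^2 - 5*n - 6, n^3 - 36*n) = n - 6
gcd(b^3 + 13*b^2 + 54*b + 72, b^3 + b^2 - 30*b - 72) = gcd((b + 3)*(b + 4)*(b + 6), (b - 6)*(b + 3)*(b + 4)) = b^2 + 7*b + 12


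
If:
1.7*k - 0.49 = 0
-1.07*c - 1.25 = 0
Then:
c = -1.17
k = 0.29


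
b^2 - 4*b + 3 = (b - 3)*(b - 1)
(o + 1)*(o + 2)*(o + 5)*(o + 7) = o^4 + 15*o^3 + 73*o^2 + 129*o + 70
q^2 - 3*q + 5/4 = (q - 5/2)*(q - 1/2)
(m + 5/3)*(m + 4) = m^2 + 17*m/3 + 20/3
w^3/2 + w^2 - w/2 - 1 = (w/2 + 1/2)*(w - 1)*(w + 2)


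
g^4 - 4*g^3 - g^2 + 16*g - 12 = (g - 3)*(g - 2)*(g - 1)*(g + 2)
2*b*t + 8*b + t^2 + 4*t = (2*b + t)*(t + 4)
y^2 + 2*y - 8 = (y - 2)*(y + 4)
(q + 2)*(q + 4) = q^2 + 6*q + 8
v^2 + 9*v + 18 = (v + 3)*(v + 6)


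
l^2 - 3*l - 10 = (l - 5)*(l + 2)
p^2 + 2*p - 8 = (p - 2)*(p + 4)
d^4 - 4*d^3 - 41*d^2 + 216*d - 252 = (d - 6)*(d - 3)*(d - 2)*(d + 7)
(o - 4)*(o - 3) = o^2 - 7*o + 12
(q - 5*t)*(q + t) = q^2 - 4*q*t - 5*t^2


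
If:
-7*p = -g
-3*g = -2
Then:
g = 2/3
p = 2/21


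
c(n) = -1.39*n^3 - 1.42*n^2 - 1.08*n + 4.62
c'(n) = -4.17*n^2 - 2.84*n - 1.08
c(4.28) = -134.99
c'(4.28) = -89.62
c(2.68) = -35.23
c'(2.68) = -38.64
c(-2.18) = 14.63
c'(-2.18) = -14.71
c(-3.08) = 35.09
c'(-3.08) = -31.89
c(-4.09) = 80.38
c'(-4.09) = -59.22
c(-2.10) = 13.50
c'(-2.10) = -13.51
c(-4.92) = 141.10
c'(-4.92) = -88.05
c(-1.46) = 7.50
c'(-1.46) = -5.82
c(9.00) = -1133.43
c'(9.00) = -364.41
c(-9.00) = 912.63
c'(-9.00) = -313.29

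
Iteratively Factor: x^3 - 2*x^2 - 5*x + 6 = (x - 1)*(x^2 - x - 6) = (x - 1)*(x + 2)*(x - 3)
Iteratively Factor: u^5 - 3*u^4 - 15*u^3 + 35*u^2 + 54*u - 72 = (u + 3)*(u^4 - 6*u^3 + 3*u^2 + 26*u - 24) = (u - 4)*(u + 3)*(u^3 - 2*u^2 - 5*u + 6) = (u - 4)*(u - 3)*(u + 3)*(u^2 + u - 2) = (u - 4)*(u - 3)*(u + 2)*(u + 3)*(u - 1)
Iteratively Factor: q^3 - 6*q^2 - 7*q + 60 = (q - 5)*(q^2 - q - 12) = (q - 5)*(q + 3)*(q - 4)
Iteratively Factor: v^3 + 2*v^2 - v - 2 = (v + 1)*(v^2 + v - 2) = (v - 1)*(v + 1)*(v + 2)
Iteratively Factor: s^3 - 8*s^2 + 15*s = (s)*(s^2 - 8*s + 15) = s*(s - 5)*(s - 3)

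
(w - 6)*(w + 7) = w^2 + w - 42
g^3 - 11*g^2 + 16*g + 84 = (g - 7)*(g - 6)*(g + 2)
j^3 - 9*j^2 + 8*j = j*(j - 8)*(j - 1)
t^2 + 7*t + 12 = (t + 3)*(t + 4)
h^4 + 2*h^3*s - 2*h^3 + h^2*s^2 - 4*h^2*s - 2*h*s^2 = h*(h - 2)*(h + s)^2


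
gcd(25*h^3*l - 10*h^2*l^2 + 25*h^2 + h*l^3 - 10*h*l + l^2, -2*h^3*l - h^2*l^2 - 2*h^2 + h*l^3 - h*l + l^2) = h*l + 1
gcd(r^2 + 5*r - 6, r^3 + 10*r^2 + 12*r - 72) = r + 6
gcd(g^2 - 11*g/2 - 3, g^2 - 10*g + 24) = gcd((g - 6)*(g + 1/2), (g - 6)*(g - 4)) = g - 6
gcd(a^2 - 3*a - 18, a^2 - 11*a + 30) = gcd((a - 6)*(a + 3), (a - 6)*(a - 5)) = a - 6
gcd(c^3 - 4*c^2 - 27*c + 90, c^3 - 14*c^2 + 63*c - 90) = c^2 - 9*c + 18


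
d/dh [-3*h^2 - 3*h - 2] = -6*h - 3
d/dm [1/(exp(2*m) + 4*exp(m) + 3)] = 2*(-exp(m) - 2)*exp(m)/(exp(2*m) + 4*exp(m) + 3)^2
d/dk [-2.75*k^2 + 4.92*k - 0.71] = 4.92 - 5.5*k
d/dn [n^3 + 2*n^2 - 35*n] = 3*n^2 + 4*n - 35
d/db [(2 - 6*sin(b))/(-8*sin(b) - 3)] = 34*cos(b)/(8*sin(b) + 3)^2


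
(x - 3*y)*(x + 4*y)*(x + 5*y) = x^3 + 6*x^2*y - 7*x*y^2 - 60*y^3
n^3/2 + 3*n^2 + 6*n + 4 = (n/2 + 1)*(n + 2)^2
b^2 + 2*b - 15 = (b - 3)*(b + 5)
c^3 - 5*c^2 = c^2*(c - 5)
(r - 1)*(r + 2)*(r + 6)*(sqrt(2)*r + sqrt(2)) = sqrt(2)*r^4 + 8*sqrt(2)*r^3 + 11*sqrt(2)*r^2 - 8*sqrt(2)*r - 12*sqrt(2)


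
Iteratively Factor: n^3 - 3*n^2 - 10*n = (n - 5)*(n^2 + 2*n) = (n - 5)*(n + 2)*(n)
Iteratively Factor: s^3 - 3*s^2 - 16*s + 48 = (s - 4)*(s^2 + s - 12) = (s - 4)*(s - 3)*(s + 4)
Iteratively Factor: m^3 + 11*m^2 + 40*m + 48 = (m + 4)*(m^2 + 7*m + 12) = (m + 4)^2*(m + 3)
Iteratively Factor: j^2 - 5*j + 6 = (j - 3)*(j - 2)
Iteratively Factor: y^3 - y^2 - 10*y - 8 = (y + 1)*(y^2 - 2*y - 8) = (y + 1)*(y + 2)*(y - 4)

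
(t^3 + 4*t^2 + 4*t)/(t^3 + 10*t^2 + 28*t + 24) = t/(t + 6)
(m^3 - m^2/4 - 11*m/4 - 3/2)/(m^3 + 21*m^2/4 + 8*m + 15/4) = (4*m^2 - 5*m - 6)/(4*m^2 + 17*m + 15)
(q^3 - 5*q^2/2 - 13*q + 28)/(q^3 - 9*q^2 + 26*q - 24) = (q + 7/2)/(q - 3)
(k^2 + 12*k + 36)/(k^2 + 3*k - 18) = (k + 6)/(k - 3)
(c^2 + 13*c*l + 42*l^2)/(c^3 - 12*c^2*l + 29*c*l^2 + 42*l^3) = (c^2 + 13*c*l + 42*l^2)/(c^3 - 12*c^2*l + 29*c*l^2 + 42*l^3)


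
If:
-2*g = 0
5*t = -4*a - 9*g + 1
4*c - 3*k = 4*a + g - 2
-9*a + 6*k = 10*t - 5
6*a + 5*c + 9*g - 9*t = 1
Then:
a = 287/753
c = -112/251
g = 0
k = -986/2259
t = -79/753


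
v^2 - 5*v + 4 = (v - 4)*(v - 1)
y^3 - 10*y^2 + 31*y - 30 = (y - 5)*(y - 3)*(y - 2)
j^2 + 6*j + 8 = (j + 2)*(j + 4)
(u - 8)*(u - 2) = u^2 - 10*u + 16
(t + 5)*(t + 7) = t^2 + 12*t + 35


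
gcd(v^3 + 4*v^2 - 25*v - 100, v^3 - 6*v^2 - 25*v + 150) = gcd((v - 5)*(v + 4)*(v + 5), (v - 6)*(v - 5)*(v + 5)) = v^2 - 25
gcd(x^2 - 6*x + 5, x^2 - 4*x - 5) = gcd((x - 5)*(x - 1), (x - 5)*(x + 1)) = x - 5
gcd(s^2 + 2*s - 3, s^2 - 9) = s + 3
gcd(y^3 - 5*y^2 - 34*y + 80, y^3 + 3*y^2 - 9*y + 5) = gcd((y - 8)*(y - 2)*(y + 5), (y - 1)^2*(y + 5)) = y + 5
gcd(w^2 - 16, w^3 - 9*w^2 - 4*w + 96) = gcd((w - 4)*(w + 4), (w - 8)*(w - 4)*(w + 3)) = w - 4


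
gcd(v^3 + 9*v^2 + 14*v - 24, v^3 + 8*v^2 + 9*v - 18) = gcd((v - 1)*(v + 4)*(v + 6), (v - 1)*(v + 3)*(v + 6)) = v^2 + 5*v - 6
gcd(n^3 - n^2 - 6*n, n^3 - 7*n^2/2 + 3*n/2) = n^2 - 3*n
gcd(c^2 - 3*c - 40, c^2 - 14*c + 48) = c - 8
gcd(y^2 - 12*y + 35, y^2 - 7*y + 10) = y - 5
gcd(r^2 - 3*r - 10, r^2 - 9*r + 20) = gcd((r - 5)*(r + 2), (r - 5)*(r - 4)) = r - 5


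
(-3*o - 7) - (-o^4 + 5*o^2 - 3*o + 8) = o^4 - 5*o^2 - 15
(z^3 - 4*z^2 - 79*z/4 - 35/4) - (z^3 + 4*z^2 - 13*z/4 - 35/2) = -8*z^2 - 33*z/2 + 35/4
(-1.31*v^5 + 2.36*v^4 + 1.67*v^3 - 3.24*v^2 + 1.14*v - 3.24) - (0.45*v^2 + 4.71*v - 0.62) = -1.31*v^5 + 2.36*v^4 + 1.67*v^3 - 3.69*v^2 - 3.57*v - 2.62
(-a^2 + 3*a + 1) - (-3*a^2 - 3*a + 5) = 2*a^2 + 6*a - 4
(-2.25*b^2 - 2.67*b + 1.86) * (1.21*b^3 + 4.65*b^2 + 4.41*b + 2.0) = -2.7225*b^5 - 13.6932*b^4 - 20.0874*b^3 - 7.6257*b^2 + 2.8626*b + 3.72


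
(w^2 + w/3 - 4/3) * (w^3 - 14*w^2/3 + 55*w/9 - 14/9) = w^5 - 13*w^4/3 + 29*w^3/9 + 181*w^2/27 - 26*w/3 + 56/27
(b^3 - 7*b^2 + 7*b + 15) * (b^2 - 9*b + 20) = b^5 - 16*b^4 + 90*b^3 - 188*b^2 + 5*b + 300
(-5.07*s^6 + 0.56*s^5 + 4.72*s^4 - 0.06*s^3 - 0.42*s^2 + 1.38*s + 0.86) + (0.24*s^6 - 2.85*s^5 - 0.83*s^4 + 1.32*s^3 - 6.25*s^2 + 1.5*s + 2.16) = -4.83*s^6 - 2.29*s^5 + 3.89*s^4 + 1.26*s^3 - 6.67*s^2 + 2.88*s + 3.02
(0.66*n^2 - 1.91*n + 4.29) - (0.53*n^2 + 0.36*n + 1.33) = 0.13*n^2 - 2.27*n + 2.96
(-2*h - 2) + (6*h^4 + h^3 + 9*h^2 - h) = 6*h^4 + h^3 + 9*h^2 - 3*h - 2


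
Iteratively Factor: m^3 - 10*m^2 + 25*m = (m - 5)*(m^2 - 5*m) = m*(m - 5)*(m - 5)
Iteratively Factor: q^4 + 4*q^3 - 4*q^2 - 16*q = (q + 2)*(q^3 + 2*q^2 - 8*q) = (q + 2)*(q + 4)*(q^2 - 2*q) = (q - 2)*(q + 2)*(q + 4)*(q)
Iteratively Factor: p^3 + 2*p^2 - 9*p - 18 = (p + 3)*(p^2 - p - 6) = (p - 3)*(p + 3)*(p + 2)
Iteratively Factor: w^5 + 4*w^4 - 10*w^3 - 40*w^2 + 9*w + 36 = (w - 1)*(w^4 + 5*w^3 - 5*w^2 - 45*w - 36) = (w - 1)*(w + 1)*(w^3 + 4*w^2 - 9*w - 36) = (w - 1)*(w + 1)*(w + 3)*(w^2 + w - 12) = (w - 1)*(w + 1)*(w + 3)*(w + 4)*(w - 3)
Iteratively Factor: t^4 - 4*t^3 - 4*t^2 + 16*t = (t - 4)*(t^3 - 4*t) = t*(t - 4)*(t^2 - 4) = t*(t - 4)*(t + 2)*(t - 2)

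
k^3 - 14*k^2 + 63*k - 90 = (k - 6)*(k - 5)*(k - 3)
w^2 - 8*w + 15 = (w - 5)*(w - 3)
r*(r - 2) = r^2 - 2*r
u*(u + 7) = u^2 + 7*u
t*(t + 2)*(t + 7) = t^3 + 9*t^2 + 14*t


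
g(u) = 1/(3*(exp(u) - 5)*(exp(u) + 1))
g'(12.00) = 0.00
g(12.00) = 0.00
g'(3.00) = 0.00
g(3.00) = 0.00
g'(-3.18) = 0.00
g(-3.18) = -0.06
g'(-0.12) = 0.01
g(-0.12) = -0.04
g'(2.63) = -0.01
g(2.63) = 0.00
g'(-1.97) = 0.01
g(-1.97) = -0.06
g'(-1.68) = 0.01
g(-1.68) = -0.06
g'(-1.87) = 0.01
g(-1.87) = -0.06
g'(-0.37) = 0.01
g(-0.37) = -0.05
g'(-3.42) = 0.00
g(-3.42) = -0.06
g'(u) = -exp(u)/(3*(exp(u) - 5)*(exp(u) + 1)^2) - exp(u)/(3*(exp(u) - 5)^2*(exp(u) + 1)) = 2*(2 - exp(u))*exp(u)/(3*(exp(4*u) - 8*exp(3*u) + 6*exp(2*u) + 40*exp(u) + 25))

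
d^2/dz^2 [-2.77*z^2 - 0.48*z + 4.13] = -5.54000000000000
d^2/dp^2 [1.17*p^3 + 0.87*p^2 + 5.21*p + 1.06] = 7.02*p + 1.74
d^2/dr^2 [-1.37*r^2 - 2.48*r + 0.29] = -2.74000000000000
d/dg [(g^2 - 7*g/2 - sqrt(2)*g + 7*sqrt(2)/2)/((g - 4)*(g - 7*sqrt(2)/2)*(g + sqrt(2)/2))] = (-4*g^4 + 8*sqrt(2)*g^3 + 28*g^3 - 94*g^2 - 52*sqrt(2)*g^2 + 112*sqrt(2)*g + 280*g - 532 - 7*sqrt(2))/(4*g^6 - 24*sqrt(2)*g^5 - 32*g^5 + 108*g^4 + 192*sqrt(2)*g^4 - 300*sqrt(2)*g^3 - 352*g^3 - 672*sqrt(2)*g^2 + 753*g^2 - 392*g + 1344*sqrt(2)*g + 784)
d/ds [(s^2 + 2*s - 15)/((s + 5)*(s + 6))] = 9/(s^2 + 12*s + 36)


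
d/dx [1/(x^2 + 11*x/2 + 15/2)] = 2*(-4*x - 11)/(2*x^2 + 11*x + 15)^2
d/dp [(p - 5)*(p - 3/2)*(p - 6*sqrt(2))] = 3*p^2 - 12*sqrt(2)*p - 13*p + 15/2 + 39*sqrt(2)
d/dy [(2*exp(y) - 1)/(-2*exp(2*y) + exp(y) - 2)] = ((2*exp(y) - 1)*(4*exp(y) - 1) - 4*exp(2*y) + 2*exp(y) - 4)*exp(y)/(2*exp(2*y) - exp(y) + 2)^2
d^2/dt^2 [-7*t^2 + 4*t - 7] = -14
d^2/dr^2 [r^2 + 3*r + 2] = 2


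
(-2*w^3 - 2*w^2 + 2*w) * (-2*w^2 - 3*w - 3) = 4*w^5 + 10*w^4 + 8*w^3 - 6*w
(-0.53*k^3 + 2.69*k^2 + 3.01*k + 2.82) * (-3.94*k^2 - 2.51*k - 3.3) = 2.0882*k^5 - 9.2683*k^4 - 16.8623*k^3 - 27.5429*k^2 - 17.0112*k - 9.306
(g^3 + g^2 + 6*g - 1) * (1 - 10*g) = -10*g^4 - 9*g^3 - 59*g^2 + 16*g - 1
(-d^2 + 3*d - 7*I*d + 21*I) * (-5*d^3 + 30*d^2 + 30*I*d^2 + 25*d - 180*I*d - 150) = 5*d^5 - 45*d^4 + 5*I*d^4 + 275*d^3 - 45*I*d^3 - 1665*d^2 - 85*I*d^2 + 3330*d + 1575*I*d - 3150*I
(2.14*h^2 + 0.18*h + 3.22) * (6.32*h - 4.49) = 13.5248*h^3 - 8.471*h^2 + 19.5422*h - 14.4578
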